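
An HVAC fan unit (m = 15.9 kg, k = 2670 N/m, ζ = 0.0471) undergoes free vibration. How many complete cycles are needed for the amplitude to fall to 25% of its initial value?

Logarithmic decrement δ = 2πζ/√(1 − ζ²) = 2π × 0.04710/√(1 − 0.00222) = 0.2963.
x_n/x₀ = e^(−nδ) ≤ 0.25; take ln: n ≥ ln(1/0.25)/δ = 1.386/0.2963 = 4.679.
So 5 complete cycles are required.

5 cycles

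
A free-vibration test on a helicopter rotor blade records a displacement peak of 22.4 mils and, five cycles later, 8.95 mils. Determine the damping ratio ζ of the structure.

Logarithmic decrement δ = (1/n)·ln(x₀/x_n) = (1/5)·ln(22.4/8.95) = (1/5)·ln(2.503) = 0.1835.
ζ = δ/√(4π² + δ²) = 0.1835/√(39.48 + 0.0337) = 0.1835/6.286 = 0.02919.

0.0292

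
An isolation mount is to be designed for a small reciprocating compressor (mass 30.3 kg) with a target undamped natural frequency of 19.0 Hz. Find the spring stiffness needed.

ω_n = 2πf_n = 2π × 19.0 = 119.4 rad/s.
k = m·ω_n² = 30.3 × 119.4² = 30.3 × 14250 = 431800 N/m.

432000 N/m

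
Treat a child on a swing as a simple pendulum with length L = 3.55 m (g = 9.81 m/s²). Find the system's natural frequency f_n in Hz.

0.265 Hz

For a simple pendulum ω_n = √(g/L) = √(9.81/3.55) = √2.763 = 1.662 rad/s.
f_n = ω_n/(2π) = 1.662/6.283 = 0.2646 Hz.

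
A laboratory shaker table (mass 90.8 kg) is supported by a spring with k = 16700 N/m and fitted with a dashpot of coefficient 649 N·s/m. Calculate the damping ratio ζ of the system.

0.264

ω_n = √(k/m) = √(16700/90.8) = 13.56 rad/s.
Critical damping c_c = 2√(k·m) = 2√(16700 × 90.8) = 2463 N·s/m, so ζ = c/c_c = 649/2463 = 0.2635.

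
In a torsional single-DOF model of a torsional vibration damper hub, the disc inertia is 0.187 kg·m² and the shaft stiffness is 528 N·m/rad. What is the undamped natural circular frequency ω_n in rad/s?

ω_n = √(k_t/J) = √(528/0.187) = √2824 = 53.14 rad/s.

53.1 rad/s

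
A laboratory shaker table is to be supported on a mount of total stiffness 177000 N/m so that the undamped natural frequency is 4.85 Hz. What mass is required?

191 kg

ω_n = 2πf_n = 2π × 4.85 = 30.47 rad/s.
m = k/ω_n² = 177000/30.47² = 177000/928.6 = 190.6 kg.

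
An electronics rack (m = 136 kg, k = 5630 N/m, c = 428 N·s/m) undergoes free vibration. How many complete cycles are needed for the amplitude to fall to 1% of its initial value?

3 cycles

ζ = c/(2√(km)) = 428/(2√(5630 × 136)) = 428/1750 = 0.2446.
Logarithmic decrement δ = 2πζ/√(1 − ζ²) = 2π × 0.2446/√(1 − 0.0598) = 1.585.
x_n/x₀ = e^(−nδ) ≤ 0.01; take ln: n ≥ ln(1/0.01)/δ = 4.605/1.585 = 2.906.
So 3 complete cycles are required.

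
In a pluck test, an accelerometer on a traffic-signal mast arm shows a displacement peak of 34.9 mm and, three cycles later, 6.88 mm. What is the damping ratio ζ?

Logarithmic decrement δ = (1/n)·ln(x₀/x_n) = (1/3)·ln(34.9/6.88) = (1/3)·ln(5.073) = 0.5413.
ζ = δ/√(4π² + δ²) = 0.5413/√(39.48 + 0.293) = 0.5413/6.306 = 0.08583.

0.0858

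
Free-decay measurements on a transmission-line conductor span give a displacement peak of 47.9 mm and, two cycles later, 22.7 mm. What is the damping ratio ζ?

0.0593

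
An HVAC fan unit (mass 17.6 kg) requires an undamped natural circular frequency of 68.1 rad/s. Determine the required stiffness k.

k = m·ω_n² = 17.6 × 68.10² = 17.6 × 4638 = 81620 N/m.

81600 N/m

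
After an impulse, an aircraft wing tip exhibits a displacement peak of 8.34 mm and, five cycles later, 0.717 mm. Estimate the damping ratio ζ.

Logarithmic decrement δ = (1/n)·ln(x₀/x_n) = (1/5)·ln(8.34/0.717) = (1/5)·ln(11.63) = 0.4907.
ζ = δ/√(4π² + δ²) = 0.4907/√(39.48 + 0.241) = 0.4907/6.302 = 0.07787.

0.0779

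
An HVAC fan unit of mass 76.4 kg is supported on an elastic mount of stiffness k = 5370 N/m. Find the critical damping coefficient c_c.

1280 N·s/m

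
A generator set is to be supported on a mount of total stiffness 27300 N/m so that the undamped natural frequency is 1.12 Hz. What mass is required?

551 kg

ω_n = 2πf_n = 2π × 1.12 = 7.037 rad/s.
m = k/ω_n² = 27300/7.037² = 27300/49.52 = 551.3 kg.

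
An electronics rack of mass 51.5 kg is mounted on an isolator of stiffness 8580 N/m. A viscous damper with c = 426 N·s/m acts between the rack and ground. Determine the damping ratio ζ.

0.320

ω_n = √(k/m) = √(8580/51.5) = 12.91 rad/s.
Critical damping c_c = 2√(k·m) = 2√(8580 × 51.5) = 1329 N·s/m, so ζ = c/c_c = 426/1329 = 0.3204.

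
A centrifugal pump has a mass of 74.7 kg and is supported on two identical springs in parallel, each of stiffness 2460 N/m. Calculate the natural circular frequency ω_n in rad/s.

8.12 rad/s

Parallel springs add: k_eq = 2 × 2460 = 4920 N/m.
ω_n = √(k_eq/m) = √(4920/74.7) = √65.86 = 8.116 rad/s.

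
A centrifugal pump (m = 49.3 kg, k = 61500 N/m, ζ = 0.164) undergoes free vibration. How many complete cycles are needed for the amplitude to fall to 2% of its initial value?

Logarithmic decrement δ = 2πζ/√(1 − ζ²) = 2π × 0.1640/√(1 − 0.0269) = 1.045.
x_n/x₀ = e^(−nδ) ≤ 0.02; take ln: n ≥ ln(1/0.02)/δ = 3.912/1.045 = 3.745.
So 4 complete cycles are required.

4 cycles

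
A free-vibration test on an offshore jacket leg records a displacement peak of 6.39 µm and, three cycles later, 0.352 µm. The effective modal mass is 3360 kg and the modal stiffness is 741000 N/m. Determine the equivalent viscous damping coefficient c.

Logarithmic decrement δ = (1/n)·ln(x₀/x_n) = (1/3)·ln(6.39/0.352) = (1/3)·ln(18.15) = 0.9663.
ζ = δ/√(4π² + δ²) = 0.9663/√(39.48 + 0.934) = 0.9663/6.357 = 0.1520.
c = ζ · 2√(km) = 0.1520 × 2√(741000 × 3360) = 0.1520 × 99790 = 15170 N·s/m.

15200 N·s/m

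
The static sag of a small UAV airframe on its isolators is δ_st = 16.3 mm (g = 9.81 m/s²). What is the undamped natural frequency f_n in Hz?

3.90 Hz

ω_n = √(g/δ_st) = √(9.81/0.0163) = √601.8 = 24.53 rad/s.
f_n = ω_n/(2π) = 24.53/6.283 = 3.904 Hz.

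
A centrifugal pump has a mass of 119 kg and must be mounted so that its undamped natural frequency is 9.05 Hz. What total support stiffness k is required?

385000 N/m

ω_n = 2πf_n = 2π × 9.05 = 56.86 rad/s.
k = m·ω_n² = 119 × 56.86² = 119 × 3233 = 384800 N/m.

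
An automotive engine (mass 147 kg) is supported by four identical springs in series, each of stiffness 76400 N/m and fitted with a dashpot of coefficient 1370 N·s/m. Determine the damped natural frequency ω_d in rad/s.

Series springs: 1/k_eq = 4/76400, so k_eq = 76400/4 = 19100 N/m.
ω_n = √(k_eq/m) = √(19100/147) = 11.40 rad/s.
Critical damping c_c = 2√(k_eq·m) = 2√(19100 × 147) = 3351 N·s/m, so ζ = c/c_c = 1370/3351 = 0.4088.
ω_d = ω_n√(1 − ζ²) = 11.40 × √(1 − 0.167) = 10.40 rad/s.

10.4 rad/s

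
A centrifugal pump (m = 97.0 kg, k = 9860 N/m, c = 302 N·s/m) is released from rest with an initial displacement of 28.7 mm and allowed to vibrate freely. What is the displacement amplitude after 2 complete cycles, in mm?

4.03 mm

ζ = c/(2√(km)) = 302/(2√(9860 × 97.0)) = 302/1956 = 0.1544.
Logarithmic decrement δ = 2πζ/√(1 − ζ²) = 2π × 0.1544/√(1 − 0.0238) = 0.9819.
After n cycles, x_n/x₀ = e^(−nδ), so x_2 = 28.7 × e^(−2 × 0.9819) = 28.7 × 0.1403 = 4.027 mm.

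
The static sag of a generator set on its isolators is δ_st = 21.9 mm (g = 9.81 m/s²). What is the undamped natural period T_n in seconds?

ω_n = √(g/δ_st) = √(9.81/0.0219) = √447.9 = 21.16 rad/s.
T_n = 2π/ω_n = 6.283/21.16 = 0.2969 s.

0.297 s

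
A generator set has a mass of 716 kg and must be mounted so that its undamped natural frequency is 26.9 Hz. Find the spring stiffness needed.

20500000 N/m

ω_n = 2πf_n = 2π × 26.9 = 169.0 rad/s.
k = m·ω_n² = 716 × 169.0² = 716 × 28570 = 20450000 N/m.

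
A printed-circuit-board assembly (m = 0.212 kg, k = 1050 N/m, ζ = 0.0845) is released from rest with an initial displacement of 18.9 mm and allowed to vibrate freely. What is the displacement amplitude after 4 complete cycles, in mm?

Logarithmic decrement δ = 2πζ/√(1 − ζ²) = 2π × 0.08450/√(1 − 0.00714) = 0.5328.
After n cycles, x_n/x₀ = e^(−nδ), so x_4 = 18.9 × e^(−4 × 0.5328) = 18.9 × 0.1187 = 2.243 mm.

2.24 mm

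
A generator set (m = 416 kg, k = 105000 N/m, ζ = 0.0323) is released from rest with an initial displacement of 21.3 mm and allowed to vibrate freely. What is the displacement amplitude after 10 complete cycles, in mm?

Logarithmic decrement δ = 2πζ/√(1 − ζ²) = 2π × 0.03230/√(1 − 0.00104) = 0.2031.
After n cycles, x_n/x₀ = e^(−nδ), so x_10 = 21.3 × e^(−10 × 0.2031) = 21.3 × 0.1313 = 2.796 mm.

2.80 mm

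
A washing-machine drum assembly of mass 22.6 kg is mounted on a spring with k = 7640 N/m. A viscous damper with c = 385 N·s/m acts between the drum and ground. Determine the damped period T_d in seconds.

ω_n = √(k/m) = √(7640/22.6) = 18.39 rad/s.
Critical damping c_c = 2√(k·m) = 2√(7640 × 22.6) = 831.1 N·s/m, so ζ = c/c_c = 385/831.1 = 0.4633.
ω_d = ω_n√(1 − ζ²) = 18.39 × √(1 − 0.215) = 16.29 rad/s.
T_d = 2π/ω_d = 0.3856 s.

0.386 s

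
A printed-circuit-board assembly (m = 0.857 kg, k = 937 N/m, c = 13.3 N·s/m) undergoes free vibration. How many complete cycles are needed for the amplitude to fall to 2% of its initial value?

ζ = c/(2√(km)) = 13.3/(2√(937 × 0.857)) = 13.3/56.67 = 0.2347.
Logarithmic decrement δ = 2πζ/√(1 − ζ²) = 2π × 0.2347/√(1 − 0.0551) = 1.517.
x_n/x₀ = e^(−nδ) ≤ 0.02; take ln: n ≥ ln(1/0.02)/δ = 3.912/1.517 = 2.579.
So 3 complete cycles are required.

3 cycles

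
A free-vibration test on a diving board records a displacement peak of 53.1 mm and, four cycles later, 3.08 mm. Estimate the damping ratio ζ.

Logarithmic decrement δ = (1/n)·ln(x₀/x_n) = (1/4)·ln(53.1/3.08) = (1/4)·ln(17.24) = 0.7118.
ζ = δ/√(4π² + δ²) = 0.7118/√(39.48 + 0.507) = 0.7118/6.323 = 0.1126.

0.113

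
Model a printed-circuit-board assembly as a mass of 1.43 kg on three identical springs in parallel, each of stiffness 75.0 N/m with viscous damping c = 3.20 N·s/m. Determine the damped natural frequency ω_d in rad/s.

Parallel springs add: k_eq = 3 × 75.0 = 225.0 N/m.
ω_n = √(k_eq/m) = √(225.0/1.43) = 12.54 rad/s.
Critical damping c_c = 2√(k_eq·m) = 2√(225.0 × 1.43) = 35.87 N·s/m, so ζ = c/c_c = 3.20/35.87 = 0.08920.
ω_d = ω_n√(1 − ζ²) = 12.54 × √(1 − 0.00796) = 12.49 rad/s.

12.5 rad/s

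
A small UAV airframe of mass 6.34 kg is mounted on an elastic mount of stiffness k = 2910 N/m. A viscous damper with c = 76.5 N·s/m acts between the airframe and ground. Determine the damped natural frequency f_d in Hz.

ω_n = √(k/m) = √(2910/6.34) = 21.42 rad/s.
Critical damping c_c = 2√(k·m) = 2√(2910 × 6.34) = 271.7 N·s/m, so ζ = c/c_c = 76.5/271.7 = 0.2816.
ω_d = ω_n√(1 − ζ²) = 21.42 × √(1 − 0.0793) = 20.56 rad/s.
f_d = ω_d/(2π) = 3.272 Hz.

3.27 Hz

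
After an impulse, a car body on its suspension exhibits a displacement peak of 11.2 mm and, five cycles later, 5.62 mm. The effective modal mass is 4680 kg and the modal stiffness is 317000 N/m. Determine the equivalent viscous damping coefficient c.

Logarithmic decrement δ = (1/n)·ln(x₀/x_n) = (1/5)·ln(11.2/5.62) = (1/5)·ln(1.993) = 0.1379.
ζ = δ/√(4π² + δ²) = 0.1379/√(39.48 + 0.0190) = 0.1379/6.285 = 0.02194.
c = ζ · 2√(km) = 0.02194 × 2√(317000 × 4680) = 0.02194 × 77030 = 1690 N·s/m.

1690 N·s/m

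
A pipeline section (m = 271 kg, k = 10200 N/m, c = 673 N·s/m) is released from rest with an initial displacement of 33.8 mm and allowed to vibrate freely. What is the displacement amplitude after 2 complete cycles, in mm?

2.52 mm

ζ = c/(2√(km)) = 673/(2√(10200 × 271)) = 673/3325 = 0.2024.
Logarithmic decrement δ = 2πζ/√(1 − ζ²) = 2π × 0.2024/√(1 − 0.0410) = 1.299.
After n cycles, x_n/x₀ = e^(−nδ), so x_2 = 33.8 × e^(−2 × 1.299) = 33.8 × 0.07449 = 2.518 mm.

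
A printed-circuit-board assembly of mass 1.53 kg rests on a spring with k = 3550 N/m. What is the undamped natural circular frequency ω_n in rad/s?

ω_n = √(k/m) = √(3550/1.53) = √2320 = 48.17 rad/s.

48.2 rad/s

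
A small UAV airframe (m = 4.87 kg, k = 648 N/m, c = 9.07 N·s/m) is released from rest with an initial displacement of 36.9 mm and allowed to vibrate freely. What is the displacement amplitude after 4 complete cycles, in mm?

4.82 mm

ζ = c/(2√(km)) = 9.07/(2√(648 × 4.87)) = 9.07/112.4 = 0.08073.
Logarithmic decrement δ = 2πζ/√(1 − ζ²) = 2π × 0.08073/√(1 − 0.00652) = 0.5089.
After n cycles, x_n/x₀ = e^(−nδ), so x_4 = 36.9 × e^(−4 × 0.5089) = 36.9 × 0.1306 = 4.819 mm.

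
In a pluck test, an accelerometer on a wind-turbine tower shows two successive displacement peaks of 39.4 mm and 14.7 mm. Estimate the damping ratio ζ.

Logarithmic decrement δ = (1/n)·ln(x₀/x_n) = (1/1)·ln(39.4/14.7) = (1/1)·ln(2.680) = 0.9859.
ζ = δ/√(4π² + δ²) = 0.9859/√(39.48 + 0.972) = 0.9859/6.360 = 0.1550.

0.155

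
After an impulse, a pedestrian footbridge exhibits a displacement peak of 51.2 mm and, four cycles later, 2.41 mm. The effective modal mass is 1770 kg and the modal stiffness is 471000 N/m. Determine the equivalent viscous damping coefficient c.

6970 N·s/m

Logarithmic decrement δ = (1/n)·ln(x₀/x_n) = (1/4)·ln(51.2/2.41) = (1/4)·ln(21.24) = 0.7640.
ζ = δ/√(4π² + δ²) = 0.7640/√(39.48 + 0.584) = 0.7640/6.329 = 0.1207.
c = ζ · 2√(km) = 0.1207 × 2√(471000 × 1770) = 0.1207 × 57750 = 6971 N·s/m.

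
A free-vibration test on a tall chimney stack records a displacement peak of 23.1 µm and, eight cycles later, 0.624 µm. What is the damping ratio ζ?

Logarithmic decrement δ = (1/n)·ln(x₀/x_n) = (1/8)·ln(23.1/0.624) = (1/8)·ln(37.02) = 0.4514.
ζ = δ/√(4π² + δ²) = 0.4514/√(39.48 + 0.204) = 0.4514/6.299 = 0.07166.

0.0717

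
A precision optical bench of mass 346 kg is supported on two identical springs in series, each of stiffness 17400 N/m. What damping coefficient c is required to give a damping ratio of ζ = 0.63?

Series springs: 1/k_eq = 2/17400, so k_eq = 17400/2 = 8700 N/m.
c_c = 2√(k_eq·m) = 2√(8700 × 346) = 3470 N·s/m.
c = ζ·c_c = 0.63 × 3470 = 2186 N·s/m.

2190 N·s/m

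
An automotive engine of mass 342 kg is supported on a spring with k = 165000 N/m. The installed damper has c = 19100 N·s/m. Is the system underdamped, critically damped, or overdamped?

overdamped

c_c = 2√(k·m) = 15020 N·s/m; ζ = c/c_c = 19100/15020 = 1.27.
Since ζ > 1 the system is overdamped.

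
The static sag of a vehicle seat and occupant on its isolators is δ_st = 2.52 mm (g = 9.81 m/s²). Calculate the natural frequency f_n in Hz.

ω_n = √(g/δ_st) = √(9.81/0.00252) = √3893 = 62.39 rad/s.
f_n = ω_n/(2π) = 62.39/6.283 = 9.930 Hz.

9.93 Hz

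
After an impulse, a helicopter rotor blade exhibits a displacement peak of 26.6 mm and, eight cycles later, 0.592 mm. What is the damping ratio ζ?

Logarithmic decrement δ = (1/n)·ln(x₀/x_n) = (1/8)·ln(26.6/0.592) = (1/8)·ln(44.93) = 0.4756.
ζ = δ/√(4π² + δ²) = 0.4756/√(39.48 + 0.226) = 0.4756/6.301 = 0.07549.

0.0755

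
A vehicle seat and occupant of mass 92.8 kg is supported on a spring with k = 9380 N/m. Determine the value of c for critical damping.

c_c = 2√(k·m) = 2√(9380 × 92.8) = 2 × 933.0 = 1866 N·s/m.

1870 N·s/m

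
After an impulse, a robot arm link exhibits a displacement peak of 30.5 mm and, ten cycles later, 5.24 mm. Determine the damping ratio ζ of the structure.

Logarithmic decrement δ = (1/n)·ln(x₀/x_n) = (1/10)·ln(30.5/5.24) = (1/10)·ln(5.821) = 0.1761.
ζ = δ/√(4π² + δ²) = 0.1761/√(39.48 + 0.0310) = 0.1761/6.286 = 0.02802.

0.0280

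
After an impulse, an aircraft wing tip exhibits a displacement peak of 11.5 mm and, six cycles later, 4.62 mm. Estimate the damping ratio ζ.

Logarithmic decrement δ = (1/n)·ln(x₀/x_n) = (1/6)·ln(11.5/4.62) = (1/6)·ln(2.489) = 0.1520.
ζ = δ/√(4π² + δ²) = 0.1520/√(39.48 + 0.0231) = 0.1520/6.285 = 0.02418.

0.0242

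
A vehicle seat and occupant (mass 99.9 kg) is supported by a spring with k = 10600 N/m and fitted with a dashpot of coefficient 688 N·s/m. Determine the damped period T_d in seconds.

ω_n = √(k/m) = √(10600/99.9) = 10.30 rad/s.
Critical damping c_c = 2√(k·m) = 2√(10600 × 99.9) = 2058 N·s/m, so ζ = c/c_c = 688/2058 = 0.3343.
ω_d = ω_n√(1 − ζ²) = 10.30 × √(1 − 0.112) = 9.708 rad/s.
T_d = 2π/ω_d = 0.6472 s.

0.647 s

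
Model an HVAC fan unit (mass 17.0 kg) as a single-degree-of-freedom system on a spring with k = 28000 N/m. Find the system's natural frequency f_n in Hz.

6.46 Hz

ω_n = √(k/m) = √(28000/17.0) = √1647 = 40.58 rad/s.
f_n = ω_n/(2π) = 40.58/6.283 = 6.459 Hz.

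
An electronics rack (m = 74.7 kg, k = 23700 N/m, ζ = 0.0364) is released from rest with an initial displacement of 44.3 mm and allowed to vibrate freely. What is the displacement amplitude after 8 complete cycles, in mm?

7.10 mm

Logarithmic decrement δ = 2πζ/√(1 − ζ²) = 2π × 0.03640/√(1 − 0.00132) = 0.2289.
After n cycles, x_n/x₀ = e^(−nδ), so x_8 = 44.3 × e^(−8 × 0.2289) = 44.3 × 0.1603 = 7.100 mm.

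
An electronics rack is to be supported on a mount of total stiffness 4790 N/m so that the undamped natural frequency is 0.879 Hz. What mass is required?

157 kg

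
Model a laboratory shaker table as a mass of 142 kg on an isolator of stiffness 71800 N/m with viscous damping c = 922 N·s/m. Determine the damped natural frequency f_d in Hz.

ω_n = √(k/m) = √(71800/142) = 22.49 rad/s.
Critical damping c_c = 2√(k·m) = 2√(71800 × 142) = 6386 N·s/m, so ζ = c/c_c = 922/6386 = 0.1444.
ω_d = ω_n√(1 − ζ²) = 22.49 × √(1 − 0.0208) = 22.25 rad/s.
f_d = ω_d/(2π) = 3.541 Hz.

3.54 Hz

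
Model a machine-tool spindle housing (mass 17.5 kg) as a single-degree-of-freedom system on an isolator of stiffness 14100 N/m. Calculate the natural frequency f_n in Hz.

4.52 Hz

ω_n = √(k/m) = √(14100/17.5) = √805.7 = 28.39 rad/s.
f_n = ω_n/(2π) = 28.39/6.283 = 4.518 Hz.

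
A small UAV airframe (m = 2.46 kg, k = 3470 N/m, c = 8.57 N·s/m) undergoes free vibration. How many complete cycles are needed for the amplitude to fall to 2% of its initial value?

ζ = c/(2√(km)) = 8.57/(2√(3470 × 2.46)) = 8.57/184.8 = 0.04638.
Logarithmic decrement δ = 2πζ/√(1 − ζ²) = 2π × 0.04638/√(1 − 0.00215) = 0.2917.
x_n/x₀ = e^(−nδ) ≤ 0.02; take ln: n ≥ ln(1/0.02)/δ = 3.912/0.2917 = 13.41.
So 14 complete cycles are required.

14 cycles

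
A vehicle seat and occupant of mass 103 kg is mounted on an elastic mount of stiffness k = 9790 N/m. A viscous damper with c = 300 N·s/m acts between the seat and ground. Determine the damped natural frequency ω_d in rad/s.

9.64 rad/s

ω_n = √(k/m) = √(9790/103) = 9.749 rad/s.
Critical damping c_c = 2√(k·m) = 2√(9790 × 103) = 2008 N·s/m, so ζ = c/c_c = 300/2008 = 0.1494.
ω_d = ω_n√(1 − ζ²) = 9.749 × √(1 − 0.0223) = 9.640 rad/s.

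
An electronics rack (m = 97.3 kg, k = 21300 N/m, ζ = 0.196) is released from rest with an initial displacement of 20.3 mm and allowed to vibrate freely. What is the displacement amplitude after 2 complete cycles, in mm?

Logarithmic decrement δ = 2πζ/√(1 − ζ²) = 2π × 0.1960/√(1 − 0.0384) = 1.256.
After n cycles, x_n/x₀ = e^(−nδ), so x_2 = 20.3 × e^(−2 × 1.256) = 20.3 × 0.08113 = 1.647 mm.

1.65 mm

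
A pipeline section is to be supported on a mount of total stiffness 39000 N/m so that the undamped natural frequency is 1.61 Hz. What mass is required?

381 kg

ω_n = 2πf_n = 2π × 1.61 = 10.12 rad/s.
m = k/ω_n² = 39000/10.12² = 39000/102.3 = 381.1 kg.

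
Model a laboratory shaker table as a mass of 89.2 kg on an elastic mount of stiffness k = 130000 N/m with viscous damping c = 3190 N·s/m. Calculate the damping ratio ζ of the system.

0.468

ω_n = √(k/m) = √(130000/89.2) = 38.18 rad/s.
Critical damping c_c = 2√(k·m) = 2√(130000 × 89.2) = 6811 N·s/m, so ζ = c/c_c = 3190/6811 = 0.4684.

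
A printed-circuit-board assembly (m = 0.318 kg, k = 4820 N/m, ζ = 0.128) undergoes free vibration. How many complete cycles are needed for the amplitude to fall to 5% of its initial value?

Logarithmic decrement δ = 2πζ/√(1 − ζ²) = 2π × 0.1280/√(1 − 0.0164) = 0.8109.
x_n/x₀ = e^(−nδ) ≤ 0.05; take ln: n ≥ ln(1/0.05)/δ = 2.996/0.8109 = 3.694.
So 4 complete cycles are required.

4 cycles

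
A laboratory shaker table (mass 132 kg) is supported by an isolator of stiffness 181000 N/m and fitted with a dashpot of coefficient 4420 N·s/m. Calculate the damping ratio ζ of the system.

0.452

ω_n = √(k/m) = √(181000/132) = 37.03 rad/s.
Critical damping c_c = 2√(k·m) = 2√(181000 × 132) = 9776 N·s/m, so ζ = c/c_c = 4420/9776 = 0.4521.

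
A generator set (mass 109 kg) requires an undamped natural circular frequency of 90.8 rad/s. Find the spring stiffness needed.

899000 N/m

k = m·ω_n² = 109 × 90.80² = 109 × 8245 = 898700 N/m.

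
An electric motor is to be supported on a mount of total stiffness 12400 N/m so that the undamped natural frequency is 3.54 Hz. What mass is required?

25.1 kg

ω_n = 2πf_n = 2π × 3.54 = 22.24 rad/s.
m = k/ω_n² = 12400/22.24² = 12400/494.7 = 25.06 kg.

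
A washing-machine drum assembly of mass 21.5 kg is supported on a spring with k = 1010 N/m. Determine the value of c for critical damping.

295 N·s/m

c_c = 2√(k·m) = 2√(1010 × 21.5) = 2 × 147.4 = 294.7 N·s/m.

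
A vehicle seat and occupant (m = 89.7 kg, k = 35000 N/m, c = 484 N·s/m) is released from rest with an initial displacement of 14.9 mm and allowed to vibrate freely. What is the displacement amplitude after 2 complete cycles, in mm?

2.63 mm

ζ = c/(2√(km)) = 484/(2√(35000 × 89.7)) = 484/3544 = 0.1366.
Logarithmic decrement δ = 2πζ/√(1 − ζ²) = 2π × 0.1366/√(1 − 0.0187) = 0.8663.
After n cycles, x_n/x₀ = e^(−nδ), so x_2 = 14.9 × e^(−2 × 0.8663) = 14.9 × 0.1768 = 2.635 mm.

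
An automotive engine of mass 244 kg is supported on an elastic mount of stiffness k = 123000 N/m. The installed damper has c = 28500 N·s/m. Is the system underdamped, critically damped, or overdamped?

overdamped

c_c = 2√(k·m) = 10960 N·s/m; ζ = c/c_c = 28500/10960 = 2.60.
Since ζ > 1 the system is overdamped.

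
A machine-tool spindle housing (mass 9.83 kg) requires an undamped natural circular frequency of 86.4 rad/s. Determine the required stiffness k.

73400 N/m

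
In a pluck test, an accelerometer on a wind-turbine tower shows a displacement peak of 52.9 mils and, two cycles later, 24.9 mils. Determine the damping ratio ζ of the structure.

0.0599

Logarithmic decrement δ = (1/n)·ln(x₀/x_n) = (1/2)·ln(52.9/24.9) = (1/2)·ln(2.124) = 0.3768.
ζ = δ/√(4π² + δ²) = 0.3768/√(39.48 + 0.142) = 0.3768/6.294 = 0.05986.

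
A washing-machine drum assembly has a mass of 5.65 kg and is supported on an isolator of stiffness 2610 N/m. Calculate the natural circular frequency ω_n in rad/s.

ω_n = √(k/m) = √(2610/5.65) = √461.9 = 21.49 rad/s.

21.5 rad/s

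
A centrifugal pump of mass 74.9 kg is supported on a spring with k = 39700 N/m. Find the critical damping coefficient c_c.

3450 N·s/m

c_c = 2√(k·m) = 2√(39700 × 74.9) = 2 × 1724 = 3449 N·s/m.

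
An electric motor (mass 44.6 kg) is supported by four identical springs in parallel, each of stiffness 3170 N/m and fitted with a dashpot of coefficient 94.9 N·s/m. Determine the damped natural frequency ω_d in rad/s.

16.8 rad/s

Parallel springs add: k_eq = 4 × 3170 = 12680 N/m.
ω_n = √(k_eq/m) = √(12680/44.6) = 16.86 rad/s.
Critical damping c_c = 2√(k_eq·m) = 2√(12680 × 44.6) = 1504 N·s/m, so ζ = c/c_c = 94.9/1504 = 0.06310.
ω_d = ω_n√(1 − ζ²) = 16.86 × √(1 − 0.00398) = 16.83 rad/s.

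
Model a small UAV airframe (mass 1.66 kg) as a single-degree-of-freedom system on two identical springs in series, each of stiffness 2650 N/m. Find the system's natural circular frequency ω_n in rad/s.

Series springs: 1/k_eq = 2/2650, so k_eq = 2650/2 = 1325 N/m.
ω_n = √(k_eq/m) = √(1325/1.66) = √798.2 = 28.25 rad/s.

28.3 rad/s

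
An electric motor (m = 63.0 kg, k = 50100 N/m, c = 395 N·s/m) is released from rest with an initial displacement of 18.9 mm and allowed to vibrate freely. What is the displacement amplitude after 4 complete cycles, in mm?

1.14 mm

ζ = c/(2√(km)) = 395/(2√(50100 × 63.0)) = 395/3553 = 0.1112.
Logarithmic decrement δ = 2πζ/√(1 − ζ²) = 2π × 0.1112/√(1 − 0.0124) = 0.7028.
After n cycles, x_n/x₀ = e^(−nδ), so x_4 = 18.9 × e^(−4 × 0.7028) = 18.9 × 0.06012 = 1.136 mm.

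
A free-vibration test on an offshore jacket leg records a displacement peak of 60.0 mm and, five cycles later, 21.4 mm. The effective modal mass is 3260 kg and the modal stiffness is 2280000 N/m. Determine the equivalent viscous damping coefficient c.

Logarithmic decrement δ = (1/n)·ln(x₀/x_n) = (1/5)·ln(60.0/21.4) = (1/5)·ln(2.804) = 0.2062.
ζ = δ/√(4π² + δ²) = 0.2062/√(39.48 + 0.0425) = 0.2062/6.287 = 0.03280.
c = ζ · 2√(km) = 0.03280 × 2√(2280000 × 3260) = 0.03280 × 172400 = 5655 N·s/m.

5660 N·s/m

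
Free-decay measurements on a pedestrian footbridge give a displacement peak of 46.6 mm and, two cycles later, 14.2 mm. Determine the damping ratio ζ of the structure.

0.0941

Logarithmic decrement δ = (1/n)·ln(x₀/x_n) = (1/2)·ln(46.6/14.2) = (1/2)·ln(3.282) = 0.5942.
ζ = δ/√(4π² + δ²) = 0.5942/√(39.48 + 0.353) = 0.5942/6.311 = 0.09415.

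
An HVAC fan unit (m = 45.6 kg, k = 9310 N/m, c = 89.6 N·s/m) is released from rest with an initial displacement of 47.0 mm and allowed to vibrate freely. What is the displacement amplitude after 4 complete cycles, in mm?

ζ = c/(2√(km)) = 89.6/(2√(9310 × 45.6)) = 89.6/1303 = 0.06876.
Logarithmic decrement δ = 2πζ/√(1 − ζ²) = 2π × 0.06876/√(1 − 0.00473) = 0.4330.
After n cycles, x_n/x₀ = e^(−nδ), so x_4 = 47.0 × e^(−4 × 0.4330) = 47.0 × 0.1769 = 8.314 mm.

8.31 mm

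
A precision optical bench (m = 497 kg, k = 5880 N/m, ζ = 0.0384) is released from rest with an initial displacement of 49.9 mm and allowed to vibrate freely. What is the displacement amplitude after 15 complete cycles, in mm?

1.33 mm

Logarithmic decrement δ = 2πζ/√(1 − ζ²) = 2π × 0.03840/√(1 − 0.00147) = 0.2415.
After n cycles, x_n/x₀ = e^(−nδ), so x_15 = 49.9 × e^(−15 × 0.2415) = 49.9 × 0.02673 = 1.334 mm.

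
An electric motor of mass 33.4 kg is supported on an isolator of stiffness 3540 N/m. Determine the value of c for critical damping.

688 N·s/m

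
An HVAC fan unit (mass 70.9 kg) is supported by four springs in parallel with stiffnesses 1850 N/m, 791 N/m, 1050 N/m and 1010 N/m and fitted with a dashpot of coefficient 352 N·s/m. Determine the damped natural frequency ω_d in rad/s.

Parallel springs add: k_eq = 1850 + 791 + 1050 + 1010 = 4701 N/m.
ω_n = √(k_eq/m) = √(4701/70.9) = 8.143 rad/s.
Critical damping c_c = 2√(k_eq·m) = 2√(4701 × 70.9) = 1155 N·s/m, so ζ = c/c_c = 352/1155 = 0.3049.
ω_d = ω_n√(1 − ζ²) = 8.143 × √(1 − 0.0929) = 7.755 rad/s.

7.76 rad/s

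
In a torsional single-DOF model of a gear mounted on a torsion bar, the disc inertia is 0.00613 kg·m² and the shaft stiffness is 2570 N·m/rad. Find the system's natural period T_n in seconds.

ω_n = √(k_t/J) = √(2570/0.00613) = √419200 = 647.5 rad/s.
T_n = 2π/ω_n = 6.283/647.5 = 0.009704 s.

0.00970 s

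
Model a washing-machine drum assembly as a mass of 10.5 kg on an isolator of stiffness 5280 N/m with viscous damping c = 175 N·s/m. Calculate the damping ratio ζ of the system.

0.372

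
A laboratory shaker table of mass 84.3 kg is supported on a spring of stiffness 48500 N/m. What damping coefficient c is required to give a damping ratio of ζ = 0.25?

1010 N·s/m

c_c = 2√(k·m) = 2√(48500 × 84.3) = 4044 N·s/m.
c = ζ·c_c = 0.25 × 4044 = 1011 N·s/m.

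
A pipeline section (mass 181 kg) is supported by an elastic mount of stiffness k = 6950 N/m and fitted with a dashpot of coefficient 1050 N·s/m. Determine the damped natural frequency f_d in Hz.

ω_n = √(k/m) = √(6950/181) = 6.197 rad/s.
Critical damping c_c = 2√(k·m) = 2√(6950 × 181) = 2243 N·s/m, so ζ = c/c_c = 1050/2243 = 0.4681.
ω_d = ω_n√(1 − ζ²) = 6.197 × √(1 − 0.219) = 5.476 rad/s.
f_d = ω_d/(2π) = 0.8715 Hz.

0.872 Hz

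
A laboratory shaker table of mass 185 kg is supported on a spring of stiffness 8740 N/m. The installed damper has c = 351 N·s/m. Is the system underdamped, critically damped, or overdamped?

c_c = 2√(k·m) = 2543 N·s/m; ζ = c/c_c = 351/2543 = 0.138.
Since ζ < 1 the system is underdamped.

underdamped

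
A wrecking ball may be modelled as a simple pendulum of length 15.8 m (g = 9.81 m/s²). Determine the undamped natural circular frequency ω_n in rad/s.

0.788 rad/s

For a simple pendulum ω_n = √(g/L) = √(9.81/15.8) = √0.6209 = 0.7880 rad/s.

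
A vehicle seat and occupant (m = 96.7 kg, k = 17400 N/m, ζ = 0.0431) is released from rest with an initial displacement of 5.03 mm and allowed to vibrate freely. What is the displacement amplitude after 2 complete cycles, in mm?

2.93 mm

Logarithmic decrement δ = 2πζ/√(1 − ζ²) = 2π × 0.04310/√(1 − 0.00186) = 0.2711.
After n cycles, x_n/x₀ = e^(−nδ), so x_2 = 5.03 × e^(−2 × 0.2711) = 5.03 × 0.5815 = 2.925 mm.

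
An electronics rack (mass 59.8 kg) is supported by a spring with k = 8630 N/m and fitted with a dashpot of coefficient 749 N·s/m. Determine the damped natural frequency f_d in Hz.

1.63 Hz

ω_n = √(k/m) = √(8630/59.8) = 12.01 rad/s.
Critical damping c_c = 2√(k·m) = 2√(8630 × 59.8) = 1437 N·s/m, so ζ = c/c_c = 749/1437 = 0.5213.
ω_d = ω_n√(1 − ζ²) = 12.01 × √(1 − 0.272) = 10.25 rad/s.
f_d = ω_d/(2π) = 1.632 Hz.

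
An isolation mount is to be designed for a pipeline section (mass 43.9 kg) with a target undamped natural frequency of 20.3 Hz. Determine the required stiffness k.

ω_n = 2πf_n = 2π × 20.3 = 127.5 rad/s.
k = m·ω_n² = 43.9 × 127.5² = 43.9 × 16270 = 714200 N/m.

714000 N/m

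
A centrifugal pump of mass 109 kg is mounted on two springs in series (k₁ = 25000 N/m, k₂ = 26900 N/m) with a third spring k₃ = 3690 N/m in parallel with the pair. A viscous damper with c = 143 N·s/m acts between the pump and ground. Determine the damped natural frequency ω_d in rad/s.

12.3 rad/s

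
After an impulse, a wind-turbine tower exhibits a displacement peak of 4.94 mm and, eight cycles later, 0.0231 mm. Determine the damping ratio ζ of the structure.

0.106

Logarithmic decrement δ = (1/n)·ln(x₀/x_n) = (1/8)·ln(4.94/0.0231) = (1/8)·ln(213.9) = 0.6707.
ζ = δ/√(4π² + δ²) = 0.6707/√(39.48 + 0.450) = 0.6707/6.319 = 0.1061.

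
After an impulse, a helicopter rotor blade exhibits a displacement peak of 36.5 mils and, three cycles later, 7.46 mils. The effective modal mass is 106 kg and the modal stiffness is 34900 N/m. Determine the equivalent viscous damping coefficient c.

323 N·s/m

Logarithmic decrement δ = (1/n)·ln(x₀/x_n) = (1/3)·ln(36.5/7.46) = (1/3)·ln(4.893) = 0.5293.
ζ = δ/√(4π² + δ²) = 0.5293/√(39.48 + 0.280) = 0.5293/6.305 = 0.08394.
c = ζ · 2√(km) = 0.08394 × 2√(34900 × 106) = 0.08394 × 3847 = 322.9 N·s/m.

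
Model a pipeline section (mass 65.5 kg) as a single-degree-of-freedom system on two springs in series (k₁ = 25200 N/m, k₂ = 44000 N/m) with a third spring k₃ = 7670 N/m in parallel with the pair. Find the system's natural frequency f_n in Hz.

3.03 Hz

Series pair: k_s = k₁k₂/(k₁+k₂) = (25200)(44000)/(25200 + 44000) = 16020 N/m. In parallel with k₃: k_eq = 16020 + 7670 = 23690 N/m.
ω_n = √(k_eq/m) = √(23690/65.5) = √361.7 = 19.02 rad/s.
f_n = ω_n/(2π) = 19.02/6.283 = 3.027 Hz.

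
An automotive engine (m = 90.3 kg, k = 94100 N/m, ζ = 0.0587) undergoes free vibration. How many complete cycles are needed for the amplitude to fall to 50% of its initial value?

Logarithmic decrement δ = 2πζ/√(1 − ζ²) = 2π × 0.05870/√(1 − 0.00345) = 0.3695.
x_n/x₀ = e^(−nδ) ≤ 0.5; take ln: n ≥ ln(1/0.5)/δ = 0.6931/0.3695 = 1.876.
So 2 complete cycles are required.

2 cycles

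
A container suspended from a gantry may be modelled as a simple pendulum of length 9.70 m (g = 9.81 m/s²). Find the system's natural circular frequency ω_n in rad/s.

1.01 rad/s

For a simple pendulum ω_n = √(g/L) = √(9.81/9.70) = √1.011 = 1.006 rad/s.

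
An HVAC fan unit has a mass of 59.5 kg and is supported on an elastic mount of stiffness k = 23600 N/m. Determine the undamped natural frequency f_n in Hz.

3.17 Hz

ω_n = √(k/m) = √(23600/59.5) = √396.6 = 19.92 rad/s.
f_n = ω_n/(2π) = 19.92/6.283 = 3.170 Hz.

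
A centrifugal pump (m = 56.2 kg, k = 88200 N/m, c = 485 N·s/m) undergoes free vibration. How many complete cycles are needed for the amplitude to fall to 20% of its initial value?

3 cycles

ζ = c/(2√(km)) = 485/(2√(88200 × 56.2)) = 485/4453 = 0.1089.
Logarithmic decrement δ = 2πζ/√(1 − ζ²) = 2π × 0.1089/√(1 − 0.0119) = 0.6885.
x_n/x₀ = e^(−nδ) ≤ 0.2; take ln: n ≥ ln(1/0.2)/δ = 1.609/0.6885 = 2.338.
So 3 complete cycles are required.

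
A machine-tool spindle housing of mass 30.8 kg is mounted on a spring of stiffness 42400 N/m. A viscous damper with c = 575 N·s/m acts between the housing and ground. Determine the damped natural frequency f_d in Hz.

5.72 Hz

ω_n = √(k/m) = √(42400/30.8) = 37.10 rad/s.
Critical damping c_c = 2√(k·m) = 2√(42400 × 30.8) = 2286 N·s/m, so ζ = c/c_c = 575/2286 = 0.2516.
ω_d = ω_n√(1 − ζ²) = 37.10 × √(1 − 0.0633) = 35.91 rad/s.
f_d = ω_d/(2π) = 5.715 Hz.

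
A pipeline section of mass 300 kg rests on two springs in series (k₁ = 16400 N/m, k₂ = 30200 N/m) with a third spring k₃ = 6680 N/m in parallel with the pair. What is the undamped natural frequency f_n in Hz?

1.21 Hz

Series pair: k_s = k₁k₂/(k₁+k₂) = (16400)(30200)/(16400 + 30200) = 10630 N/m. In parallel with k₃: k_eq = 10630 + 6680 = 17310 N/m.
ω_n = √(k_eq/m) = √(17310/300) = √57.69 = 7.596 rad/s.
f_n = ω_n/(2π) = 7.596/6.283 = 1.209 Hz.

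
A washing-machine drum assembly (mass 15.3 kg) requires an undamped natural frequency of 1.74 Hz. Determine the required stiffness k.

ω_n = 2πf_n = 2π × 1.74 = 10.93 rad/s.
k = m·ω_n² = 15.3 × 10.93² = 15.3 × 119.5 = 1829 N/m.

1830 N/m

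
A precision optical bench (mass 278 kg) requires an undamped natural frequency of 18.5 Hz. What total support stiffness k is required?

3760000 N/m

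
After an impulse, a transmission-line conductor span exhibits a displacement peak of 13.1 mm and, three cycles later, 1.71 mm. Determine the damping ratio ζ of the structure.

Logarithmic decrement δ = (1/n)·ln(x₀/x_n) = (1/3)·ln(13.1/1.71) = (1/3)·ln(7.661) = 0.6787.
ζ = δ/√(4π² + δ²) = 0.6787/√(39.48 + 0.461) = 0.6787/6.320 = 0.1074.

0.107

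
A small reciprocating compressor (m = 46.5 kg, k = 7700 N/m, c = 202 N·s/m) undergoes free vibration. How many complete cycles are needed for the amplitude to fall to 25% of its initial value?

ζ = c/(2√(km)) = 202/(2√(7700 × 46.5)) = 202/1197 = 0.1688.
Logarithmic decrement δ = 2πζ/√(1 − ζ²) = 2π × 0.1688/√(1 − 0.0285) = 1.076.
x_n/x₀ = e^(−nδ) ≤ 0.25; take ln: n ≥ ln(1/0.25)/δ = 1.386/1.076 = 1.288.
So 2 complete cycles are required.

2 cycles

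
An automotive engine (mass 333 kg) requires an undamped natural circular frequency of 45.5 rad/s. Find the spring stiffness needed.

689000 N/m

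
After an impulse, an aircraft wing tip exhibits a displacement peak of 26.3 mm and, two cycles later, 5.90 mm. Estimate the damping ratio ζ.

Logarithmic decrement δ = (1/n)·ln(x₀/x_n) = (1/2)·ln(26.3/5.90) = (1/2)·ln(4.458) = 0.7473.
ζ = δ/√(4π² + δ²) = 0.7473/√(39.48 + 0.558) = 0.7473/6.327 = 0.1181.

0.118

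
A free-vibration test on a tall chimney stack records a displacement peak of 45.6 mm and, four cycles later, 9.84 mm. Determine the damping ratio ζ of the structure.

Logarithmic decrement δ = (1/n)·ln(x₀/x_n) = (1/4)·ln(45.6/9.84) = (1/4)·ln(4.634) = 0.3834.
ζ = δ/√(4π² + δ²) = 0.3834/√(39.48 + 0.147) = 0.3834/6.295 = 0.06090.

0.0609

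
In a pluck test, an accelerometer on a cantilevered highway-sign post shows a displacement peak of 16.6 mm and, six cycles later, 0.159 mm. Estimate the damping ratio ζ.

0.122

Logarithmic decrement δ = (1/n)·ln(x₀/x_n) = (1/6)·ln(16.6/0.159) = (1/6)·ln(104.4) = 0.7747.
ζ = δ/√(4π² + δ²) = 0.7747/√(39.48 + 0.600) = 0.7747/6.331 = 0.1224.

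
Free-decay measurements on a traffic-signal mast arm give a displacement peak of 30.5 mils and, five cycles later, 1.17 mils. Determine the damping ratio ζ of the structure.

Logarithmic decrement δ = (1/n)·ln(x₀/x_n) = (1/5)·ln(30.5/1.17) = (1/5)·ln(26.07) = 0.6521.
ζ = δ/√(4π² + δ²) = 0.6521/√(39.48 + 0.425) = 0.6521/6.317 = 0.1032.

0.103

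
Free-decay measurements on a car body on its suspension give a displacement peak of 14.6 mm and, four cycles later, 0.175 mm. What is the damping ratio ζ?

Logarithmic decrement δ = (1/n)·ln(x₀/x_n) = (1/4)·ln(14.6/0.175) = (1/4)·ln(83.43) = 1.106.
ζ = δ/√(4π² + δ²) = 1.106/√(39.48 + 1.22) = 1.106/6.380 = 0.1734.

0.173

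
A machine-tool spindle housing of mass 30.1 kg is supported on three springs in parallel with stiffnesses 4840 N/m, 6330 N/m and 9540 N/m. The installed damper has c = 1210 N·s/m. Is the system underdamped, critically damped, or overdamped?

underdamped

Parallel springs add: k_eq = 4840 + 6330 + 9540 = 20710 N/m.
c_c = 2√(k_eq·m) = 1579 N·s/m; ζ = c/c_c = 1210/1579 = 0.766.
Since ζ < 1 the system is underdamped.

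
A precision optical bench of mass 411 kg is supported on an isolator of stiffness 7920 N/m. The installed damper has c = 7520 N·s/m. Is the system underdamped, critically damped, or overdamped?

overdamped

c_c = 2√(k·m) = 3608 N·s/m; ζ = c/c_c = 7520/3608 = 2.08.
Since ζ > 1 the system is overdamped.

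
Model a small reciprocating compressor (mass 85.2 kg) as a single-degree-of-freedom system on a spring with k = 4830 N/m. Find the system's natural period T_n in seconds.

0.834 s

ω_n = √(k/m) = √(4830/85.2) = √56.69 = 7.529 rad/s.
T_n = 2π/ω_n = 6.283/7.529 = 0.8345 s.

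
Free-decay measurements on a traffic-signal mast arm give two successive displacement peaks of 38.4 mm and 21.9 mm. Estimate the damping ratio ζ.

0.0890

Logarithmic decrement δ = (1/n)·ln(x₀/x_n) = (1/1)·ln(38.4/21.9) = (1/1)·ln(1.753) = 0.5616.
ζ = δ/√(4π² + δ²) = 0.5616/√(39.48 + 0.315) = 0.5616/6.308 = 0.08902.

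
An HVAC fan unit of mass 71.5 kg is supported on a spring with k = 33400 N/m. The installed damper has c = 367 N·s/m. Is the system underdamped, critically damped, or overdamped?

underdamped

c_c = 2√(k·m) = 3091 N·s/m; ζ = c/c_c = 367/3091 = 0.119.
Since ζ < 1 the system is underdamped.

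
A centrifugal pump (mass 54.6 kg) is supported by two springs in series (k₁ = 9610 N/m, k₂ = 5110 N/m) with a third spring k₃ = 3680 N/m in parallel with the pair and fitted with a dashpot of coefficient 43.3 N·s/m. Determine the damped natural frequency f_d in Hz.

Series pair: k_s = k₁k₂/(k₁+k₂) = (9610)(5110)/(9610 + 5110) = 3336 N/m. In parallel with k₃: k_eq = 3336 + 3680 = 7016 N/m.
ω_n = √(k_eq/m) = √(7016/54.6) = 11.34 rad/s.
Critical damping c_c = 2√(k_eq·m) = 2√(7016 × 54.6) = 1238 N·s/m, so ζ = c/c_c = 43.3/1238 = 0.03498.
ω_d = ω_n√(1 − ζ²) = 11.34 × √(1 − 0.00122) = 11.33 rad/s.
f_d = ω_d/(2π) = 1.803 Hz.

1.80 Hz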